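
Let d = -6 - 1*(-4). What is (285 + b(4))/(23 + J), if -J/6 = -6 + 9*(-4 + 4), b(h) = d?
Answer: 283/59 ≈ 4.7966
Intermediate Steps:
d = -2 (d = -6 + 4 = -2)
b(h) = -2
J = 36 (J = -6*(-6 + 9*(-4 + 4)) = -6*(-6 + 9*0) = -6*(-6 + 0) = -6*(-6) = 36)
(285 + b(4))/(23 + J) = (285 - 2)/(23 + 36) = 283/59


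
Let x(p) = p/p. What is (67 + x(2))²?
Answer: 4624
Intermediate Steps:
x(p) = 1
(67 + x(2))² = (67 + 1)² = 68² = 4624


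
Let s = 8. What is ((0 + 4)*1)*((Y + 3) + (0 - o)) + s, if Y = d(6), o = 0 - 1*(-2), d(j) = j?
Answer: 36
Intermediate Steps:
o = 2 (o = 0 + 2 = 2)
Y = 6
((0 + 4)*1)*((Y + 3) + (0 - o)) + s = ((0 + 4)*1)*((6 + 3) + (0 - 1*2)) + 8 = (4*1)*(9 + (0 - 2)) + 8 = 4*(9 - 2) + 8 = 4*7 + 8 = 28 + 8 = 36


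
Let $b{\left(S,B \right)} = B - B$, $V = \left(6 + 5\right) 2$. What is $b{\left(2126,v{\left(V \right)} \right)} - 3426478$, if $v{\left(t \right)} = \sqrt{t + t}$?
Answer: $-3426478$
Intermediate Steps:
$V = 22$ ($V = 11 \cdot 2 = 22$)
$v{\left(t \right)} = \sqrt{2} \sqrt{t}$ ($v{\left(t \right)} = \sqrt{2 t} = \sqrt{2} \sqrt{t}$)
$b{\left(S,B \right)} = 0$
$b{\left(2126,v{\left(V \right)} \right)} - 3426478 = 0 - 3426478 = -3426478$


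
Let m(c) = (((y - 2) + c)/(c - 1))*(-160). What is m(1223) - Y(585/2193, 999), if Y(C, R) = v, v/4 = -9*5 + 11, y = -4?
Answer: -14264/611 ≈ -23.345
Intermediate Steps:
v = -136 (v = 4*(-9*5 + 11) = 4*(-45 + 11) = 4*(-34) = -136)
Y(C, R) = -136
m(c) = -160*(-6 + c)/(-1 + c) (m(c) = (((-4 - 2) + c)/(c - 1))*(-160) = ((-6 + c)/(-1 + c))*(-160) = -160*(-6 + c)/(-1 + c))
m(1223) - Y(585/2193, 999) = 160*(6 - 1*1223)/(-1 + 1223) - 1*(-136) = 160*(6 - 1223)/1222 + 136 = 160*(1/1222)*(-1217) + 136 = -97360/611 + 136 = -14264/611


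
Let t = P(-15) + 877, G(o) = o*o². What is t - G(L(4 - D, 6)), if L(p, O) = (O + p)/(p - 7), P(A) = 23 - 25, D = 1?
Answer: 56729/64 ≈ 886.39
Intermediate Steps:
P(A) = -2
L(p, O) = (O + p)/(-7 + p)
G(o) = o³
t = 875 (t = -2 + 877 = 875)
t - G(L(4 - D, 6)) = 875 - ((6 + (4 - 1*1))/(-7 + (4 - 1*1)))³ = 875 - ((6 + (4 - 1))/(-7 + (4 - 1)))³ = 875 - ((6 + 3)/(-7 + 3))³ = 875 - (9/(-4))³ = 875 - (-¼*9)³ = 875 - (-9/4)³ = 875 - 1*(-729/64) = 875 + 729/64 = 56729/64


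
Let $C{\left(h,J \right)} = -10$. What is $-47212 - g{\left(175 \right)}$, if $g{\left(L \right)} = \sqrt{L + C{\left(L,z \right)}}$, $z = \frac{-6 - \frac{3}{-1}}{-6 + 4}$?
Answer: $-47212 - \sqrt{165} \approx -47225.0$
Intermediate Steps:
$z = \frac{3}{2}$ ($z = \frac{-6 - -3}{-2} = \left(-6 + 3\right) \left(- \frac{1}{2}\right) = \left(-3\right) \left(- \frac{1}{2}\right) = \frac{3}{2} \approx 1.5$)
$g{\left(L \right)} = \sqrt{-10 + L}$ ($g{\left(L \right)} = \sqrt{L - 10} = \sqrt{-10 + L}$)
$-47212 - g{\left(175 \right)} = -47212 - \sqrt{-10 + 175} = -47212 - \sqrt{165}$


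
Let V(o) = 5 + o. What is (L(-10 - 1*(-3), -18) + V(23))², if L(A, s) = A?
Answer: 441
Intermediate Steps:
(L(-10 - 1*(-3), -18) + V(23))² = ((-10 - 1*(-3)) + (5 + 23))² = ((-10 + 3) + 28)² = (-7 + 28)² = 21² = 441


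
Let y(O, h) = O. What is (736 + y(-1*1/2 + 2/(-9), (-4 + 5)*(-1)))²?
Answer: 175165225/324 ≈ 5.4063e+5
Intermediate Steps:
(736 + y(-1*1/2 + 2/(-9), (-4 + 5)*(-1)))² = (736 + (-1*1/2 + 2/(-9)))² = (736 + (-1*½ + 2*(-⅑)))² = (736 + (-½ - 2/9))² = (736 - 13/18)² = (13235/18)² = 175165225/324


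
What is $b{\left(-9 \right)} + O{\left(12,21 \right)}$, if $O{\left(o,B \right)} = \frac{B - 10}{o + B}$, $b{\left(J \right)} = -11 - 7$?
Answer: $- \frac{53}{3} \approx -17.667$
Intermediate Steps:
$b{\left(J \right)} = -18$
$O{\left(o,B \right)} = \frac{-10 + B}{B + o}$
$b{\left(-9 \right)} + O{\left(12,21 \right)} = -18 + \frac{-10 + 21}{21 + 12} = -18 + \frac{1}{33} \cdot 11 = -18 + \frac{1}{3} = - \frac{53}{3}$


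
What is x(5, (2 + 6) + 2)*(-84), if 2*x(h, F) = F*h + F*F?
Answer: -6300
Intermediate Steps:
x(h, F) = F**2/2 + F*h/2 (x(h, F) = (F*h + F*F)/2 = (F*h + F**2)/2 = (F**2 + F*h)/2 = F**2/2 + F*h/2)
x(5, (2 + 6) + 2)*(-84) = (((2 + 6) + 2)*(((2 + 6) + 2) + 5)/2)*(-84) = ((8 + 2)*((8 + 2) + 5)/2)*(-84) = ((1/2)*10*(10 + 5))*(-84) = ((1/2)*10*15)*(-84) = 75*(-84) = -6300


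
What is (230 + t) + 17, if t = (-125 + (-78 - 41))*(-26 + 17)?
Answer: 2443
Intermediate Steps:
t = 2196 (t = (-125 - 119)*(-9) = -244*(-9) = 2196)
(230 + t) + 17 = (230 + 2196) + 17 = 2426 + 17 = 2443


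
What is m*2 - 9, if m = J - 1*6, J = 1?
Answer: -19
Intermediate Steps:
m = -5 (m = 1 - 1*6 = 1 - 6 = -5)
m*2 - 9 = -5*2 - 9 = -10 - 9 = -19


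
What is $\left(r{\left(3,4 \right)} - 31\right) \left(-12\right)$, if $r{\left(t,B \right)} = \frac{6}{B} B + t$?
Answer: $264$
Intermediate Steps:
$r{\left(t,B \right)} = 6 + t$
$\left(r{\left(3,4 \right)} - 31\right) \left(-12\right) = \left(\left(6 + 3\right) - 31\right) \left(-12\right) = \left(9 - 31\right) \left(-12\right) = \left(-22\right) \left(-12\right) = 264$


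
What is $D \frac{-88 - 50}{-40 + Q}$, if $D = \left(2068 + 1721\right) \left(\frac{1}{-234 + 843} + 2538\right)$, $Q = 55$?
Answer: $- \frac{89798767014}{1015} \approx -8.8472 \cdot 10^{7}$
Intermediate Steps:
$D = \frac{1952147109}{203}$ ($D = 3789 \left(\frac{1}{609} + 2538\right) = 3789 \cdot \frac{1545643}{609} = \frac{1952147109}{203} \approx 9.6165 \cdot 10^{6}$)
$D \frac{-88 - 50}{-40 + Q} = \frac{1952147109 \frac{-88 - 50}{-40 + 55}}{203} = \frac{1952147109 \left(- \frac{138}{15}\right)}{203} = \frac{1952147109 \left(\left(-138\right) \frac{1}{15}\right)}{203} = \frac{1952147109}{203} \left(- \frac{46}{5}\right) = - \frac{89798767014}{1015}$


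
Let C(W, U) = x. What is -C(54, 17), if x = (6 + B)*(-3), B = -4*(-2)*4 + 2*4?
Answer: 138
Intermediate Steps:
B = 40 (B = 8*4 + 8 = 32 + 8 = 40)
x = -138 (x = (6 + 40)*(-3) = 46*(-3) = -138)
C(W, U) = -138
-C(54, 17) = -1*(-138) = 138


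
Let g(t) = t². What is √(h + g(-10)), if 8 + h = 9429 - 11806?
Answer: I*√2285 ≈ 47.802*I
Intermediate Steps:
h = -2385 (h = -8 + (9429 - 11806) = -8 - 2377 = -2385)
√(h + g(-10)) = √(-2385 + (-10)²) = √(-2385 + 100) = √(-2285) = I*√2285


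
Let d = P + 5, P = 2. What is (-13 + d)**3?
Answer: -216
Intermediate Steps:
d = 7 (d = 2 + 5 = 7)
(-13 + d)**3 = (-13 + 7)**3 = (-6)**3 = -216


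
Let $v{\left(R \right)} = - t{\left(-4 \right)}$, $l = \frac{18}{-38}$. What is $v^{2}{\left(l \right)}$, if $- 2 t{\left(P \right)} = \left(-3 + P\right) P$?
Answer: $196$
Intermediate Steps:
$t{\left(P \right)} = - \frac{P \left(-3 + P\right)}{2}$ ($t{\left(P \right)} = - \frac{\left(-3 + P\right) P}{2} = - \frac{P \left(-3 + P\right)}{2}$)
$l = - \frac{9}{19}$ ($l = 18 \left(- \frac{1}{38}\right) = - \frac{9}{19} \approx -0.47368$)
$v{\left(R \right)} = 14$ ($v{\left(R \right)} = - \frac{\left(-4\right) \left(3 - -4\right)}{2} = - \frac{\left(-4\right) \left(3 + 4\right)}{2} = - \frac{\left(-4\right) 7}{2} = \left(-1\right) \left(-14\right) = 14$)
$v^{2}{\left(l \right)} = 14^{2} = 196$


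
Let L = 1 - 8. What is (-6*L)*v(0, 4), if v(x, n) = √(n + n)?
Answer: 84*√2 ≈ 118.79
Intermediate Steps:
v(x, n) = √2*√n (v(x, n) = √(2*n) = √2*√n)
L = -7
(-6*L)*v(0, 4) = (-6*(-7))*(√2*√4) = 42*(√2*2) = 42*(2*√2) = 84*√2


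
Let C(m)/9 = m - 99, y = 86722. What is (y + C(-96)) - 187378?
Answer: -102411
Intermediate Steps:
C(m) = -891 + 9*m (C(m) = 9*(m - 99) = 9*(-99 + m) = -891 + 9*m)
(y + C(-96)) - 187378 = (86722 + (-891 + 9*(-96))) - 187378 = (86722 + (-891 - 864)) - 187378 = (86722 - 1755) - 187378 = 84967 - 187378 = -102411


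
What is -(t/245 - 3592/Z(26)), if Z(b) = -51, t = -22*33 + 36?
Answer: -168970/2499 ≈ -67.615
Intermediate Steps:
t = -690 (t = -726 + 36 = -690)
-(t/245 - 3592/Z(26)) = -(-690/245 - 3592/(-51)) = -(-690*1/245 - 3592*(-1/51)) = -(-138/49 + 3592/51) = -1*168970/2499 = -168970/2499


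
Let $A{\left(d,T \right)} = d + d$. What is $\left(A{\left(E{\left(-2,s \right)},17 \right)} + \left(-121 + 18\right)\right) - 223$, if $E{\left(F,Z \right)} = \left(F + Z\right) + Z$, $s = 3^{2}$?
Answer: $-294$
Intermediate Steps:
$s = 9$
$E{\left(F,Z \right)} = F + 2 Z$
$A{\left(d,T \right)} = 2 d$
$\left(A{\left(E{\left(-2,s \right)},17 \right)} + \left(-121 + 18\right)\right) - 223 = \left(2 \left(-2 + 2 \cdot 9\right) + \left(-121 + 18\right)\right) - 223 = \left(2 \left(-2 + 18\right) - 103\right) - 223 = \left(2 \cdot 16 - 103\right) - 223 = \left(32 - 103\right) - 223 = -71 - 223 = -294$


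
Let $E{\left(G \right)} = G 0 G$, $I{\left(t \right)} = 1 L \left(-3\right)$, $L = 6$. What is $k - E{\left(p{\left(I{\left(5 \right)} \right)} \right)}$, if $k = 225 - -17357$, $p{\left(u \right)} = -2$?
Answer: $17582$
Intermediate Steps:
$I{\left(t \right)} = -18$ ($I{\left(t \right)} = 1 \cdot 6 \left(-3\right) = 6 \left(-3\right) = -18$)
$E{\left(G \right)} = 0$ ($E{\left(G \right)} = 0 G = 0$)
$k = 17582$ ($k = 225 + 17357 = 17582$)
$k - E{\left(p{\left(I{\left(5 \right)} \right)} \right)} = 17582 - 0 = 17582 + 0 = 17582$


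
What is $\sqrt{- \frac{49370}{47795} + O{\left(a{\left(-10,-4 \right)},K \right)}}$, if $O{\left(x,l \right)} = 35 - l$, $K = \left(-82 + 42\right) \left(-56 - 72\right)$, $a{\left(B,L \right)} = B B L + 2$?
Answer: $\frac{i \sqrt{3840773731}}{869} \approx 71.316 i$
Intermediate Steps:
$a{\left(B,L \right)} = 2 + L B^{2}$ ($a{\left(B,L \right)} = B^{2} L + 2 = L B^{2} + 2 = 2 + L B^{2}$)
$K = 5120$ ($K = \left(-40\right) \left(-128\right) = 5120$)
$\sqrt{- \frac{49370}{47795} + O{\left(a{\left(-10,-4 \right)},K \right)}} = \sqrt{- \frac{49370}{47795} + \left(35 - 5120\right)} = \sqrt{\left(-49370\right) \frac{1}{47795} + \left(35 - 5120\right)} = \sqrt{- \frac{9874}{9559} - 5085} = \sqrt{- \frac{48617389}{9559}} = \frac{i \sqrt{3840773731}}{869}$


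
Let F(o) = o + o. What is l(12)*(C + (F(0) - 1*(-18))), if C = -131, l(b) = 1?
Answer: -113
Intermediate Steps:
F(o) = 2*o
l(12)*(C + (F(0) - 1*(-18))) = 1*(-131 + (2*0 - 1*(-18))) = 1*(-131 + (0 + 18)) = 1*(-131 + 18) = 1*(-113) = -113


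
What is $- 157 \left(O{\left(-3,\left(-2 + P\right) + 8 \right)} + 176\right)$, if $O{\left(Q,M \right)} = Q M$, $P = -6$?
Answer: $-27632$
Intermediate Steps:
$O{\left(Q,M \right)} = M Q$
$- 157 \left(O{\left(-3,\left(-2 + P\right) + 8 \right)} + 176\right) = - 157 \left(\left(\left(-2 - 6\right) + 8\right) \left(-3\right) + 176\right) = - 157 \left(\left(-8 + 8\right) \left(-3\right) + 176\right) = - 157 \left(0 \left(-3\right) + 176\right) = - 157 \left(0 + 176\right) = \left(-157\right) 176 = -27632$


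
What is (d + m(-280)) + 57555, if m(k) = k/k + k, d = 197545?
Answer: 254821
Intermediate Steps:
m(k) = 1 + k
(d + m(-280)) + 57555 = (197545 + (1 - 280)) + 57555 = (197545 - 279) + 57555 = 197266 + 57555 = 254821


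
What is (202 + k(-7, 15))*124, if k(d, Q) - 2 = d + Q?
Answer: 26288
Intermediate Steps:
k(d, Q) = 2 + Q + d (k(d, Q) = 2 + (d + Q) = 2 + (Q + d) = 2 + Q + d)
(202 + k(-7, 15))*124 = (202 + (2 + 15 - 7))*124 = (202 + 10)*124 = 212*124 = 26288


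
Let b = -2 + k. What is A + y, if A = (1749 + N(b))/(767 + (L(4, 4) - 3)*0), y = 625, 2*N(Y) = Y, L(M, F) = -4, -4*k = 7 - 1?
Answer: 1924489/3068 ≈ 627.28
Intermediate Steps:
k = -3/2 (k = -(7 - 1)/4 = -1/4*6 = -3/2 ≈ -1.5000)
b = -7/2 (b = -2 - 3/2 = -7/2 ≈ -3.5000)
N(Y) = Y/2
A = 6989/3068 (A = (1749 + (1/2)*(-7/2))/(767 + (-4 - 3)*0) = (1749 - 7/4)/(767 - 7*0) = 6989/(4*(767 + 0)) = (6989/4)/767 = (6989/4)*(1/767) = 6989/3068 ≈ 2.2780)
A + y = 6989/3068 + 625 = 1924489/3068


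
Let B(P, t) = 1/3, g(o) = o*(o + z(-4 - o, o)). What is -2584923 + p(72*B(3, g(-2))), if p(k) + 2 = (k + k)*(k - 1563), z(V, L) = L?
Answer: -2658797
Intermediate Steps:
g(o) = 2*o**2 (g(o) = o*(o + o) = o*(2*o) = 2*o**2)
B(P, t) = 1/3
p(k) = -2 + 2*k*(-1563 + k) (p(k) = -2 + (k + k)*(k - 1563) = -2 + (2*k)*(-1563 + k) = -2 + 2*k*(-1563 + k))
-2584923 + p(72*B(3, g(-2))) = -2584923 + (-2 - 225072/3 + 2*(72*(1/3))**2) = -2584923 + (-2 - 3126*24 + 2*24**2) = -2584923 + (-2 - 75024 + 2*576) = -2584923 + (-2 - 75024 + 1152) = -2584923 - 73874 = -2658797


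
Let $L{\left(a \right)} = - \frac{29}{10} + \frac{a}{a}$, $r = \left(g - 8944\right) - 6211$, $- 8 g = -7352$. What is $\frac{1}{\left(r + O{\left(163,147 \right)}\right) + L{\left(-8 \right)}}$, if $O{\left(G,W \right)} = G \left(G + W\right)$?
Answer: $\frac{10}{362921} \approx 2.7554 \cdot 10^{-5}$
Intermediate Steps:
$g = 919$ ($g = \left(- \frac{1}{8}\right) \left(-7352\right) = 919$)
$r = -14236$ ($r = \left(919 - 8944\right) - 6211 = -8025 - 6211 = -14236$)
$L{\left(a \right)} = - \frac{19}{10}$ ($L{\left(a \right)} = \left(-29\right) \frac{1}{10} + 1 = - \frac{29}{10} + 1 = - \frac{19}{10}$)
$\frac{1}{\left(r + O{\left(163,147 \right)}\right) + L{\left(-8 \right)}} = \frac{1}{\left(-14236 + 163 \left(163 + 147\right)\right) - \frac{19}{10}} = \frac{1}{\left(-14236 + 163 \cdot 310\right) - \frac{19}{10}} = \frac{1}{\left(-14236 + 50530\right) - \frac{19}{10}} = \frac{1}{36294 - \frac{19}{10}} = \frac{1}{\frac{362921}{10}} = \frac{10}{362921}$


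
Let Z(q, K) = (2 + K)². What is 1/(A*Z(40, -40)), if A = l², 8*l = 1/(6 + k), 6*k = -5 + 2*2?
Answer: 4900/3249 ≈ 1.5082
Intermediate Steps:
k = -⅙ (k = (-5 + 2*2)/6 = (-5 + 4)/6 = (⅙)*(-1) = -⅙ ≈ -0.16667)
l = 3/140 (l = 1/(8*(6 - ⅙)) = 1/(8*(35/6)) = (⅛)*(6/35) = 3/140 ≈ 0.021429)
A = 9/19600 (A = (3/140)² = 9/19600 ≈ 0.00045918)
1/(A*Z(40, -40)) = 1/(9*(2 - 40)²/19600) = 1/((9/19600)*(-38)²) = 1/((9/19600)*1444) = 1/(3249/4900) = 4900/3249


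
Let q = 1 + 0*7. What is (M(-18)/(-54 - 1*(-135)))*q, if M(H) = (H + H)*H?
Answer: 8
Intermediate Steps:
q = 1 (q = 1 + 0 = 1)
M(H) = 2*H² (M(H) = (2*H)*H = 2*H²)
(M(-18)/(-54 - 1*(-135)))*q = ((2*(-18)²)/(-54 - 1*(-135)))*1 = ((2*324)/(-54 + 135))*1 = (648/81)*1 = (648*(1/81))*1 = 8*1 = 8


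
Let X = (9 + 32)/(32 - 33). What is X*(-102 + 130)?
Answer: -1148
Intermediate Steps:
X = -41 (X = 41/(-1) = 41*(-1) = -41)
X*(-102 + 130) = -41*(-102 + 130) = -41*28 = -1148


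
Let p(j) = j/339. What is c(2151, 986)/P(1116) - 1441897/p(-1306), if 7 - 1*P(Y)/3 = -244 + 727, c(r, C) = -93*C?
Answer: 1711104314/4571 ≈ 3.7434e+5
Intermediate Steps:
p(j) = j/339 (p(j) = j*(1/339) = j/339)
P(Y) = -1428 (P(Y) = 21 - 3*(-244 + 727) = 21 - 3*483 = 21 - 1449 = -1428)
c(2151, 986)/P(1116) - 1441897/p(-1306) = -93*986/(-1428) - 1441897/((1/339)*(-1306)) = -91698*(-1/1428) - 1441897/(-1306/339) = 899/14 - 1441897*(-339/1306) = 899/14 + 488803083/1306 = 1711104314/4571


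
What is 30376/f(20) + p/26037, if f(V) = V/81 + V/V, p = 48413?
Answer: 64067782585/2629737 ≈ 24363.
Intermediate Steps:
f(V) = 1 + V/81 (f(V) = V*(1/81) + 1 = V/81 + 1 = 1 + V/81)
30376/f(20) + p/26037 = 30376/(1 + (1/81)*20) + 48413/26037 = 30376/(1 + 20/81) + 48413*(1/26037) = 30376/(101/81) + 48413/26037 = 30376*(81/101) + 48413/26037 = 2460456/101 + 48413/26037 = 64067782585/2629737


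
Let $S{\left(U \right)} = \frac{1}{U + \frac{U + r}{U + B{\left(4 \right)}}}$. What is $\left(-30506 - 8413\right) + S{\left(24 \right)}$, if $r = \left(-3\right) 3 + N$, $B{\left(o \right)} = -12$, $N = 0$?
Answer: $- \frac{3930815}{101} \approx -38919.0$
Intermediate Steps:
$r = -9$ ($r = \left(-3\right) 3 + 0 = -9 + 0 = -9$)
$S{\left(U \right)} = \frac{1}{U + \frac{-9 + U}{-12 + U}}$ ($S{\left(U \right)} = \frac{1}{U + \frac{U - 9}{U - 12}} = \frac{1}{U + \frac{-9 + U}{-12 + U}}$)
$\left(-30506 - 8413\right) + S{\left(24 \right)} = \left(-30506 - 8413\right) + \frac{-12 + 24}{-9 + 24^{2} - 264} = -38919 + \frac{1}{-9 + 576 - 264} \cdot 12 = -38919 + \frac{1}{303} \cdot 12 = -38919 + \frac{4}{101} = - \frac{3930815}{101}$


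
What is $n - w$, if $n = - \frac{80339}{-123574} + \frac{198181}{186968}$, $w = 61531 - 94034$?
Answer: $\frac{375500646015971}{11552191816} \approx 32505.0$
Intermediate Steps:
$w = -32503$
$n = \frac{19755420523}{11552191816}$ ($n = \left(-80339\right) \left(- \frac{1}{123574}\right) + 198181 \cdot \frac{1}{186968} = \frac{80339}{123574} + \frac{198181}{186968} = \frac{19755420523}{11552191816} \approx 1.7101$)
$n - w = \frac{19755420523}{11552191816} - -32503 = \frac{19755420523}{11552191816} + 32503 = \frac{375500646015971}{11552191816}$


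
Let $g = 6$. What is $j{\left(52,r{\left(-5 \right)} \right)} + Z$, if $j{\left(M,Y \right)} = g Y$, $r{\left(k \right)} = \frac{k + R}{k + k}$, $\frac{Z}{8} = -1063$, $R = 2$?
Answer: $- \frac{42511}{5} \approx -8502.2$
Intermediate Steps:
$Z = -8504$ ($Z = 8 \left(-1063\right) = -8504$)
$r{\left(k \right)} = \frac{2 + k}{2 k}$ ($r{\left(k \right)} = \frac{k + 2}{k + k} = \frac{2 + k}{2 k}$)
$j{\left(M,Y \right)} = 6 Y$
$j{\left(52,r{\left(-5 \right)} \right)} + Z = 6 \frac{2 - 5}{2 \left(-5\right)} - 8504 = 6 \cdot \frac{1}{2} \left(- \frac{1}{5}\right) \left(-3\right) - 8504 = 6 \cdot \frac{3}{10} - 8504 = \frac{9}{5} - 8504 = - \frac{42511}{5}$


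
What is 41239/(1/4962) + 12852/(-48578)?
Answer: 4970207493876/24289 ≈ 2.0463e+8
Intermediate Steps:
41239/(1/4962) + 12852/(-48578) = 41239/(1/4962) + 12852*(-1/48578) = 41239*4962 - 6426/24289 = 204627918 - 6426/24289 = 4970207493876/24289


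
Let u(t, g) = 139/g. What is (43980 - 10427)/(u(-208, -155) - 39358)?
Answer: -5200715/6100629 ≈ -0.85249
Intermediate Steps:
(43980 - 10427)/(u(-208, -155) - 39358) = (43980 - 10427)/(139/(-155) - 39358) = 33553/(139*(-1/155) - 39358) = 33553/(-139/155 - 39358) = 33553/(-6100629/155) = 33553*(-155/6100629) = -5200715/6100629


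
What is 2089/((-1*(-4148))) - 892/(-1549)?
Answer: 6935877/6425252 ≈ 1.0795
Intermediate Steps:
2089/((-1*(-4148))) - 892/(-1549) = 2089/4148 - 892*(-1/1549) = 2089*(1/4148) + 892/1549 = 2089/4148 + 892/1549 = 6935877/6425252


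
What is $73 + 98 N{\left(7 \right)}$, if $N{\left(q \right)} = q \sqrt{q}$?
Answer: $73 + 686 \sqrt{7} \approx 1888.0$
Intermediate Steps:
$N{\left(q \right)} = q^{\frac{3}{2}}$
$73 + 98 N{\left(7 \right)} = 73 + 98 \cdot 7^{\frac{3}{2}} = 73 + 98 \cdot 7 \sqrt{7} = 73 + 686 \sqrt{7}$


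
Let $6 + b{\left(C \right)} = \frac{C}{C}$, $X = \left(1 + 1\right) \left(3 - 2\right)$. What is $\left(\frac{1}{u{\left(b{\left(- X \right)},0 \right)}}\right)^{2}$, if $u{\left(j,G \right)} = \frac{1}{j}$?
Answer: $25$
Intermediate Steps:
$X = 2$ ($X = 2 \cdot 1 = 2$)
$b{\left(C \right)} = -5$ ($b{\left(C \right)} = -6 + \frac{C}{C} = -6 + 1 = -5$)
$\left(\frac{1}{u{\left(b{\left(- X \right)},0 \right)}}\right)^{2} = \left(\frac{1}{\frac{1}{-5}}\right)^{2} = \left(\frac{1}{- \frac{1}{5}}\right)^{2} = \left(-5\right)^{2} = 25$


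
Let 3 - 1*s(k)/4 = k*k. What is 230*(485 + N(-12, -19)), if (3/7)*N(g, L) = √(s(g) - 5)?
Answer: 111550 + 1610*I*√569/3 ≈ 1.1155e+5 + 12802.0*I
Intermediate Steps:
s(k) = 12 - 4*k² (s(k) = 12 - 4*k*k = 12 - 4*k²)
N(g, L) = 7*√(7 - 4*g²)/3 (N(g, L) = 7*√((12 - 4*g²) - 5)/3 = 7*√(7 - 4*g²)/3)
230*(485 + N(-12, -19)) = 230*(485 + 7*√(7 - 4*(-12)²)/3) = 230*(485 + 7*√(7 - 4*144)/3) = 230*(485 + 7*√(7 - 576)/3) = 230*(485 + 7*√(-569)/3) = 230*(485 + 7*(I*√569)/3) = 230*(485 + 7*I*√569/3) = 111550 + 1610*I*√569/3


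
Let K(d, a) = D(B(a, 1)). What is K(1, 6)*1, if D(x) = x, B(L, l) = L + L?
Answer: 12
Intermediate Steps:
B(L, l) = 2*L
K(d, a) = 2*a
K(1, 6)*1 = (2*6)*1 = 12*1 = 12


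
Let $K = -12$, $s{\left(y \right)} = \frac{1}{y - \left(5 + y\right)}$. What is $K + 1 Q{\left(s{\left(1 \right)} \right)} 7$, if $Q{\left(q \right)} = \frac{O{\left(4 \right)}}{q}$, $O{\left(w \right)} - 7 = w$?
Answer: $-397$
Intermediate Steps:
$O{\left(w \right)} = 7 + w$
$s{\left(y \right)} = - \frac{1}{5}$ ($s{\left(y \right)} = \frac{1}{-5} = - \frac{1}{5}$)
$Q{\left(q \right)} = \frac{11}{q}$ ($Q{\left(q \right)} = \frac{7 + 4}{q} = \frac{11}{q}$)
$K + 1 Q{\left(s{\left(1 \right)} \right)} 7 = -12 + 1 \frac{11}{- \frac{1}{5}} \cdot 7 = -12 + 1 \cdot 11 \left(-5\right) 7 = -12 + 1 \left(-55\right) 7 = -12 - 385 = -397$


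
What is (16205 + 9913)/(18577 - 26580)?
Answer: -26118/8003 ≈ -3.2635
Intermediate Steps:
(16205 + 9913)/(18577 - 26580) = 26118/(-8003) = 26118*(-1/8003) = -26118/8003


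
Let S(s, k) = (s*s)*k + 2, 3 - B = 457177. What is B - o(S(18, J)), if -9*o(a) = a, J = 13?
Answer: -4110352/9 ≈ -4.5671e+5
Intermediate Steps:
B = -457174 (B = 3 - 1*457177 = 3 - 457177 = -457174)
S(s, k) = 2 + k*s² (S(s, k) = s²*k + 2 = k*s² + 2 = 2 + k*s²)
o(a) = -a/9
B - o(S(18, J)) = -457174 - (-1)*(2 + 13*18²)/9 = -457174 - (-1)*(2 + 13*324)/9 = -457174 - (-1)*(2 + 4212)/9 = -457174 - (-1)*4214/9 = -457174 - 1*(-4214/9) = -457174 + 4214/9 = -4110352/9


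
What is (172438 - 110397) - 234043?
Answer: -172002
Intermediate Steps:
(172438 - 110397) - 234043 = 62041 - 234043 = -172002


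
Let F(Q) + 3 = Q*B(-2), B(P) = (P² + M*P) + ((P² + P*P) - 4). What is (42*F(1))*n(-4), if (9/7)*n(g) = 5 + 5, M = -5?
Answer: 4900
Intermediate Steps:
n(g) = 70/9 (n(g) = 7*(5 + 5)/9 = (7/9)*10 = 70/9)
B(P) = -4 - 5*P + 3*P² (B(P) = (P² - 5*P) + ((P² + P*P) - 4) = (P² - 5*P) + ((P² + P²) - 4) = (P² - 5*P) + (2*P² - 4) = (P² - 5*P) + (-4 + 2*P²) = -4 - 5*P + 3*P²)
F(Q) = -3 + 18*Q (F(Q) = -3 + Q*(-4 - 5*(-2) + 3*(-2)²) = -3 + Q*(-4 + 10 + 3*4) = -3 + Q*(-4 + 10 + 12) = -3 + Q*18 = -3 + 18*Q)
(42*F(1))*n(-4) = (42*(-3 + 18*1))*(70/9) = (42*(-3 + 18))*(70/9) = (42*15)*(70/9) = 630*(70/9) = 4900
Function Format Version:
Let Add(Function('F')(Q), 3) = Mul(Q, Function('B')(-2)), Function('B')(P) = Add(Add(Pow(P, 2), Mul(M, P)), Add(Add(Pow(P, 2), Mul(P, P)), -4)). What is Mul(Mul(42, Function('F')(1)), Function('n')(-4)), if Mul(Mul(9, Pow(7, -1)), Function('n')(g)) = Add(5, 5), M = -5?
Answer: 4900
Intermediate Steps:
Function('n')(g) = Rational(70, 9) (Function('n')(g) = Mul(Rational(7, 9), Add(5, 5)) = Mul(Rational(7, 9), 10) = Rational(70, 9))
Function('B')(P) = Add(-4, Mul(-5, P), Mul(3, Pow(P, 2))) (Function('B')(P) = Add(Add(Pow(P, 2), Mul(-5, P)), Add(Add(Pow(P, 2), Mul(P, P)), -4)) = Add(Add(Pow(P, 2), Mul(-5, P)), Add(Add(Pow(P, 2), Pow(P, 2)), -4)) = Add(Add(Pow(P, 2), Mul(-5, P)), Add(Mul(2, Pow(P, 2)), -4)) = Add(Add(Pow(P, 2), Mul(-5, P)), Add(-4, Mul(2, Pow(P, 2)))) = Add(-4, Mul(-5, P), Mul(3, Pow(P, 2))))
Function('F')(Q) = Add(-3, Mul(18, Q)) (Function('F')(Q) = Add(-3, Mul(Q, Add(-4, Mul(-5, -2), Mul(3, Pow(-2, 2))))) = Add(-3, Mul(Q, Add(-4, 10, Mul(3, 4)))) = Add(-3, Mul(Q, Add(-4, 10, 12))) = Add(-3, Mul(Q, 18)) = Add(-3, Mul(18, Q)))
Mul(Mul(42, Function('F')(1)), Function('n')(-4)) = Mul(Mul(42, Add(-3, Mul(18, 1))), Rational(70, 9)) = Mul(Mul(42, Add(-3, 18)), Rational(70, 9)) = Mul(Mul(42, 15), Rational(70, 9)) = Mul(630, Rational(70, 9)) = 4900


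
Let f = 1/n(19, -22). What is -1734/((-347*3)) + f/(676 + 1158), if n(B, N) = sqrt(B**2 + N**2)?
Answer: 578/347 + sqrt(5)/119210 ≈ 1.6657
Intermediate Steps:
f = sqrt(5)/65 (f = 1/(sqrt(19**2 + (-22)**2)) = 1/(sqrt(361 + 484)) = 1/(sqrt(845)) = 1/(13*sqrt(5)) = sqrt(5)/65 ≈ 0.034401)
-1734/((-347*3)) + f/(676 + 1158) = -1734/((-347*3)) + (sqrt(5)/65)/(676 + 1158) = -1734/(-1041) + (sqrt(5)/65)/1834 = -1734*(-1/1041) + (sqrt(5)/65)*(1/1834) = 578/347 + sqrt(5)/119210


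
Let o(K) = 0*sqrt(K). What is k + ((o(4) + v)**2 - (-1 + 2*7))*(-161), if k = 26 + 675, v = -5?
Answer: -1231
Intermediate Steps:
o(K) = 0
k = 701
k + ((o(4) + v)**2 - (-1 + 2*7))*(-161) = 701 + ((0 - 5)**2 - (-1 + 2*7))*(-161) = 701 + ((-5)**2 - (-1 + 14))*(-161) = 701 + (25 - 1*13)*(-161) = 701 + (25 - 13)*(-161) = 701 + 12*(-161) = 701 - 1932 = -1231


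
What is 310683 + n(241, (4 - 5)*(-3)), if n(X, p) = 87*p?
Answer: 310944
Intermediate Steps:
310683 + n(241, (4 - 5)*(-3)) = 310683 + 87*((4 - 5)*(-3)) = 310683 + 87*(-1*(-3)) = 310683 + 87*3 = 310683 + 261 = 310944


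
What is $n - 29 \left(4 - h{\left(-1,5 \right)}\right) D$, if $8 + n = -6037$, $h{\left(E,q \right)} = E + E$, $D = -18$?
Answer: $-2913$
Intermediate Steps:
$h{\left(E,q \right)} = 2 E$
$n = -6045$ ($n = -8 - 6037 = -6045$)
$n - 29 \left(4 - h{\left(-1,5 \right)}\right) D = -6045 - 29 \left(4 - 2 \left(-1\right)\right) \left(-18\right) = -6045 - 29 \left(4 - -2\right) \left(-18\right) = -6045 - 29 \left(4 + 2\right) \left(-18\right) = -6045 - 29 \cdot 6 \left(-18\right) = -6045 - 174 \left(-18\right) = -6045 - -3132 = -6045 + 3132 = -2913$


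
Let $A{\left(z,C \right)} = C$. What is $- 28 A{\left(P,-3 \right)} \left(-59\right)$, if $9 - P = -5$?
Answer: $-4956$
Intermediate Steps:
$P = 14$ ($P = 9 - -5 = 9 + 5 = 14$)
$- 28 A{\left(P,-3 \right)} \left(-59\right) = \left(-28\right) \left(-3\right) \left(-59\right) = 84 \left(-59\right) = -4956$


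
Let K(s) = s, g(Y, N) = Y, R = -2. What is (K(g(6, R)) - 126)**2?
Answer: 14400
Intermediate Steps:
(K(g(6, R)) - 126)**2 = (6 - 126)**2 = (-120)**2 = 14400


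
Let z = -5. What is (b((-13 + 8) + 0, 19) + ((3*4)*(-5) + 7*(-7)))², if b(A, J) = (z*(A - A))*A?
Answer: 11881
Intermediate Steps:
b(A, J) = 0 (b(A, J) = (-5*(A - A))*A = (-5*0)*A = 0*A = 0)
(b((-13 + 8) + 0, 19) + ((3*4)*(-5) + 7*(-7)))² = (0 + ((3*4)*(-5) + 7*(-7)))² = (0 + (12*(-5) - 49))² = (0 + (-60 - 49))² = (0 - 109)² = (-109)² = 11881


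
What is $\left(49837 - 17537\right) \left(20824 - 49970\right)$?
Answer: $-941415800$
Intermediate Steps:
$\left(49837 - 17537\right) \left(20824 - 49970\right) = 32300 \left(-29146\right) = -941415800$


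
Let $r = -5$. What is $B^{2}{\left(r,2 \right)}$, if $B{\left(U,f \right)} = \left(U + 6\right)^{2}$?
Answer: $1$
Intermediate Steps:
$B{\left(U,f \right)} = \left(6 + U\right)^{2}$
$B^{2}{\left(r,2 \right)} = \left(\left(6 - 5\right)^{2}\right)^{2} = \left(1^{2}\right)^{2} = 1^{2} = 1$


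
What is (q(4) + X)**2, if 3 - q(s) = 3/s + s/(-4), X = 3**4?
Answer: 113569/16 ≈ 7098.1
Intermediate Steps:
X = 81
q(s) = 3 - 3/s + s/4 (q(s) = 3 - (3/s + s/(-4)) = 3 - (3/s + s*(-1/4)) = 3 - (3/s - s/4) = 3 + (-3/s + s/4) = 3 - 3/s + s/4)
(q(4) + X)**2 = ((3 - 3/4 + (1/4)*4) + 81)**2 = ((3 - 3*1/4 + 1) + 81)**2 = ((3 - 3/4 + 1) + 81)**2 = (13/4 + 81)**2 = (337/4)**2 = 113569/16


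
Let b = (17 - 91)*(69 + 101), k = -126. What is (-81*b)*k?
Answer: -128391480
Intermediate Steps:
b = -12580 (b = -74*170 = -12580)
(-81*b)*k = -81*(-12580)*(-126) = 1018980*(-126) = -128391480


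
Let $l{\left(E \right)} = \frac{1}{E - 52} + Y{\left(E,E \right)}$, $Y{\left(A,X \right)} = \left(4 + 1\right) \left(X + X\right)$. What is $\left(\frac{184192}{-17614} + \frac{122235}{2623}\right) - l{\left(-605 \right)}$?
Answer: $\frac{92370648946520}{15177199977} \approx 6086.1$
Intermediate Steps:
$Y{\left(A,X \right)} = 10 X$ ($Y{\left(A,X \right)} = 5 \cdot 2 X = 10 X$)
$l{\left(E \right)} = \frac{1}{-52 + E} + 10 E$ ($l{\left(E \right)} = \frac{1}{E - 52} + 10 E = \frac{1}{-52 + E} + 10 E$)
$\left(\frac{184192}{-17614} + \frac{122235}{2623}\right) - l{\left(-605 \right)} = \left(\frac{184192}{-17614} + \frac{122235}{2623}\right) - \frac{1 - -314600 + 10 \left(-605\right)^{2}}{-52 - 605} = \left(184192 \left(- \frac{1}{17614}\right) + 122235 \cdot \frac{1}{2623}\right) - \frac{1 + 314600 + 10 \cdot 366025}{-657} = \left(- \frac{92096}{8807} + \frac{122235}{2623}\right) - - \frac{1 + 314600 + 3660250}{657} = \frac{834955837}{23100761} - \left(- \frac{1}{657}\right) 3974851 = \frac{834955837}{23100761} - - \frac{3974851}{657} = \frac{834955837}{23100761} + \frac{3974851}{657} = \frac{92370648946520}{15177199977}$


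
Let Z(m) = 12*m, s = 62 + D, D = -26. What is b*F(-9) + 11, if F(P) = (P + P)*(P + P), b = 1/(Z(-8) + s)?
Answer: 28/5 ≈ 5.6000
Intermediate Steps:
s = 36 (s = 62 - 26 = 36)
b = -1/60 (b = 1/(12*(-8) + 36) = 1/(-96 + 36) = 1/(-60) = -1/60 ≈ -0.016667)
F(P) = 4*P² (F(P) = (2*P)*(2*P) = 4*P²)
b*F(-9) + 11 = -(-9)²/15 + 11 = -81/15 + 11 = -1/60*324 + 11 = -27/5 + 11 = 28/5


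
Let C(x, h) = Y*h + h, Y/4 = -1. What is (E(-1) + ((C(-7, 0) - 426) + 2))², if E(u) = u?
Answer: 180625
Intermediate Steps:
Y = -4 (Y = 4*(-1) = -4)
C(x, h) = -3*h (C(x, h) = -4*h + h = -3*h)
(E(-1) + ((C(-7, 0) - 426) + 2))² = (-1 + ((-3*0 - 426) + 2))² = (-1 + ((0 - 426) + 2))² = (-1 + (-426 + 2))² = (-1 - 424)² = (-425)² = 180625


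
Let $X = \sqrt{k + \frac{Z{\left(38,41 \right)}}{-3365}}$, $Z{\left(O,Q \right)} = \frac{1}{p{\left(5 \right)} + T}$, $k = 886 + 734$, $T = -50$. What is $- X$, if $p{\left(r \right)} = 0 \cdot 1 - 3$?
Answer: $- \frac{\sqrt{51527241398845}}{178345} \approx -40.249$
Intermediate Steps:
$p{\left(r \right)} = -3$ ($p{\left(r \right)} = 0 - 3 = -3$)
$k = 1620$
$Z{\left(O,Q \right)} = - \frac{1}{53}$ ($Z{\left(O,Q \right)} = \frac{1}{-3 - 50} = \frac{1}{-53} = - \frac{1}{53}$)
$X = \frac{\sqrt{51527241398845}}{178345}$ ($X = \sqrt{1620 - \frac{1}{53 \left(-3365\right)}} = \sqrt{1620 - - \frac{1}{178345}} = \sqrt{1620 + \frac{1}{178345}} = \sqrt{\frac{288918901}{178345}} = \frac{\sqrt{51527241398845}}{178345} \approx 40.249$)
$- X = - \frac{\sqrt{51527241398845}}{178345}$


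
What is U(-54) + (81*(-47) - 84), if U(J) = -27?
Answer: -3918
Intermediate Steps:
U(-54) + (81*(-47) - 84) = -27 + (81*(-47) - 84) = -27 + (-3807 - 84) = -27 - 3891 = -3918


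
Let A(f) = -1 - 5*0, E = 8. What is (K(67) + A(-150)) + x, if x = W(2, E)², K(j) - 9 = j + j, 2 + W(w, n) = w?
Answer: 142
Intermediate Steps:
W(w, n) = -2 + w
K(j) = 9 + 2*j (K(j) = 9 + (j + j) = 9 + 2*j)
A(f) = -1 (A(f) = -1 + 0 = -1)
x = 0 (x = (-2 + 2)² = 0² = 0)
(K(67) + A(-150)) + x = ((9 + 2*67) - 1) + 0 = ((9 + 134) - 1) + 0 = (143 - 1) + 0 = 142 + 0 = 142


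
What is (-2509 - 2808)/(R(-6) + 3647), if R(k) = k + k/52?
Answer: -138242/94663 ≈ -1.4604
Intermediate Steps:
R(k) = 53*k/52 (R(k) = k + k*(1/52) = k + k/52 = 53*k/52)
(-2509 - 2808)/(R(-6) + 3647) = (-2509 - 2808)/((53/52)*(-6) + 3647) = -5317/(-159/26 + 3647) = -5317/94663/26 = -5317*26/94663 = -138242/94663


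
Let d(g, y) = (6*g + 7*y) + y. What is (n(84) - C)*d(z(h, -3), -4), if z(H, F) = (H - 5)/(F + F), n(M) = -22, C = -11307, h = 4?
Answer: -349835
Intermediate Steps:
z(H, F) = (-5 + H)/(2*F) (z(H, F) = (-5 + H)/((2*F)) = (-5 + H)*(1/(2*F)) = (-5 + H)/(2*F))
d(g, y) = 6*g + 8*y
(n(84) - C)*d(z(h, -3), -4) = (-22 - 1*(-11307))*(6*((1/2)*(-5 + 4)/(-3)) + 8*(-4)) = (-22 + 11307)*(6*((1/2)*(-1/3)*(-1)) - 32) = 11285*(6*(1/6) - 32) = 11285*(1 - 32) = 11285*(-31) = -349835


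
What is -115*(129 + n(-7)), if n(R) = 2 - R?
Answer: -15870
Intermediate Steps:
-115*(129 + n(-7)) = -115*(129 + (2 - 1*(-7))) = -115*(129 + (2 + 7)) = -115*(129 + 9) = -115*138 = -15870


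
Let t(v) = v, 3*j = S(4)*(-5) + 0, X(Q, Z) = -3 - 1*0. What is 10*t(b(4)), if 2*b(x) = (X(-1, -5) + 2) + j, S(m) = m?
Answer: -115/3 ≈ -38.333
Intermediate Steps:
X(Q, Z) = -3 (X(Q, Z) = -3 + 0 = -3)
j = -20/3 (j = (4*(-5) + 0)/3 = (-20 + 0)/3 = (⅓)*(-20) = -20/3 ≈ -6.6667)
b(x) = -23/6 (b(x) = ((-3 + 2) - 20/3)/2 = (-1 - 20/3)/2 = (½)*(-23/3) = -23/6)
10*t(b(4)) = 10*(-23/6) = -115/3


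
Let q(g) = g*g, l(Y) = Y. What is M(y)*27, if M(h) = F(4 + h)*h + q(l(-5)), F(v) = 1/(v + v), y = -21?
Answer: 23517/34 ≈ 691.68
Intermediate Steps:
q(g) = g²
F(v) = 1/(2*v)
M(h) = 25 + h/(2*(4 + h)) (M(h) = (1/(2*(4 + h)))*h + (-5)² = h/(2*(4 + h)) + 25 = 25 + h/(2*(4 + h)))
M(y)*27 = ((200 + 51*(-21))/(2*(4 - 21)))*27 = ((½)*(200 - 1071)/(-17))*27 = ((½)*(-1/17)*(-871))*27 = (871/34)*27 = 23517/34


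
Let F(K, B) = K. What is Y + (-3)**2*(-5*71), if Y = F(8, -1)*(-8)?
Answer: -3259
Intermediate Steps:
Y = -64 (Y = 8*(-8) = -64)
Y + (-3)**2*(-5*71) = -64 + (-3)**2*(-5*71) = -64 + 9*(-355) = -64 - 3195 = -3259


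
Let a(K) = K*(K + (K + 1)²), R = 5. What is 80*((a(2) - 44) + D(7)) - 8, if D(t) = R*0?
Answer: -1768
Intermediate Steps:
D(t) = 0 (D(t) = 5*0 = 0)
a(K) = K*(K + (1 + K)²)
80*((a(2) - 44) + D(7)) - 8 = 80*((2*(2 + (1 + 2)²) - 44) + 0) - 8 = 80*((2*(2 + 3²) - 44) + 0) - 8 = 80*((2*(2 + 9) - 44) + 0) - 8 = 80*((2*11 - 44) + 0) - 8 = 80*((22 - 44) + 0) - 8 = 80*(-22 + 0) - 8 = 80*(-22) - 8 = -1760 - 8 = -1768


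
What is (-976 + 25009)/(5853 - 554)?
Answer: 24033/5299 ≈ 4.5354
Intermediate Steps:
(-976 + 25009)/(5853 - 554) = 24033/5299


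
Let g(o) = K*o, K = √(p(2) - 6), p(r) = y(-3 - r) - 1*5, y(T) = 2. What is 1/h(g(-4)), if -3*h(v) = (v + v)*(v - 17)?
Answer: 3/866 + 17*I/3464 ≈ 0.0034642 + 0.0049076*I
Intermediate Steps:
p(r) = -3 (p(r) = 2 - 1*5 = 2 - 5 = -3)
K = 3*I (K = √(-3 - 6) = √(-9) = 3*I ≈ 3.0*I)
g(o) = 3*I*o (g(o) = (3*I)*o = 3*I*o)
h(v) = -2*v*(-17 + v)/3 (h(v) = -(v + v)*(v - 17)/3 = -2*v*(-17 + v)/3)
1/h(g(-4)) = 1/(2*(3*I*(-4))*(17 - 3*I*(-4))/3) = 1/(2*(-12*I)*(17 - (-12)*I)/3) = 1/(2*(-12*I)*(17 + 12*I)/3) = 1/(-8*I*(17 + 12*I)) = I*(17 - 12*I)/3464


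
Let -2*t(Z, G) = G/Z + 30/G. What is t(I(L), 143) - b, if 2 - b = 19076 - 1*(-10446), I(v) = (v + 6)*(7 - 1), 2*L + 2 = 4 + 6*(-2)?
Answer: 50635691/1716 ≈ 29508.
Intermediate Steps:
L = -5 (L = -1 + (4 + 6*(-2))/2 = -1 + (4 - 12)/2 = -1 + (½)*(-8) = -1 - 4 = -5)
I(v) = 36 + 6*v (I(v) = (6 + v)*6 = 36 + 6*v)
b = -29520 (b = 2 - (19076 - 1*(-10446)) = 2 - (19076 + 10446) = 2 - 1*29522 = 2 - 29522 = -29520)
t(Z, G) = -15/G - G/(2*Z) (t(Z, G) = -(G/Z + 30/G)/2 = -(30/G + G/Z)/2 = -15/G - G/(2*Z))
t(I(L), 143) - b = (-15/143 - ½*143/(36 + 6*(-5))) - 1*(-29520) = (-15*1/143 - ½*143/(36 - 30)) + 29520 = (-15/143 - ½*143/6) + 29520 = (-15/143 - ½*143*⅙) + 29520 = (-15/143 - 143/12) + 29520 = -20629/1716 + 29520 = 50635691/1716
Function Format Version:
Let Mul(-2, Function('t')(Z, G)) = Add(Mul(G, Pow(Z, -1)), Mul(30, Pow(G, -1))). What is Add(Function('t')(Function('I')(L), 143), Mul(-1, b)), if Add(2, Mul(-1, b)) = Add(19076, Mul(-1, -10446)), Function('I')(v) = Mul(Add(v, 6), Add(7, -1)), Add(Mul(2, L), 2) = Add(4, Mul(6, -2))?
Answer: Rational(50635691, 1716) ≈ 29508.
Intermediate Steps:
L = -5 (L = Add(-1, Mul(Rational(1, 2), Add(4, Mul(6, -2)))) = Add(-1, Mul(Rational(1, 2), Add(4, -12))) = Add(-1, Mul(Rational(1, 2), -8)) = Add(-1, -4) = -5)
Function('I')(v) = Add(36, Mul(6, v)) (Function('I')(v) = Mul(Add(6, v), 6) = Add(36, Mul(6, v)))
b = -29520 (b = Add(2, Mul(-1, Add(19076, Mul(-1, -10446)))) = Add(2, Mul(-1, Add(19076, 10446))) = Add(2, Mul(-1, 29522)) = Add(2, -29522) = -29520)
Function('t')(Z, G) = Add(Mul(-15, Pow(G, -1)), Mul(Rational(-1, 2), G, Pow(Z, -1))) (Function('t')(Z, G) = Mul(Rational(-1, 2), Add(Mul(G, Pow(Z, -1)), Mul(30, Pow(G, -1)))) = Mul(Rational(-1, 2), Add(Mul(30, Pow(G, -1)), Mul(G, Pow(Z, -1)))) = Add(Mul(-15, Pow(G, -1)), Mul(Rational(-1, 2), G, Pow(Z, -1))))
Add(Function('t')(Function('I')(L), 143), Mul(-1, b)) = Add(Add(Mul(-15, Pow(143, -1)), Mul(Rational(-1, 2), 143, Pow(Add(36, Mul(6, -5)), -1))), Mul(-1, -29520)) = Add(Add(Mul(-15, Rational(1, 143)), Mul(Rational(-1, 2), 143, Pow(Add(36, -30), -1))), 29520) = Add(Add(Rational(-15, 143), Mul(Rational(-1, 2), 143, Pow(6, -1))), 29520) = Add(Add(Rational(-15, 143), Mul(Rational(-1, 2), 143, Rational(1, 6))), 29520) = Add(Add(Rational(-15, 143), Rational(-143, 12)), 29520) = Add(Rational(-20629, 1716), 29520) = Rational(50635691, 1716)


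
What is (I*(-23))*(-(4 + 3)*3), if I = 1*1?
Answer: 483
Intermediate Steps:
I = 1
(I*(-23))*(-(4 + 3)*3) = (1*(-23))*(-(4 + 3)*3) = -23*(-1*7)*3 = -(-161)*3 = -23*(-21) = 483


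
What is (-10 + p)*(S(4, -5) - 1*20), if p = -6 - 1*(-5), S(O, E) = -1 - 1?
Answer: 242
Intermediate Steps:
S(O, E) = -2
p = -1 (p = -6 + 5 = -1)
(-10 + p)*(S(4, -5) - 1*20) = (-10 - 1)*(-2 - 1*20) = -11*(-2 - 20) = -11*(-22) = 242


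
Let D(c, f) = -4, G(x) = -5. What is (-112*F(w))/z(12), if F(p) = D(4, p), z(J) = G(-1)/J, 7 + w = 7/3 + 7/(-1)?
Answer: -5376/5 ≈ -1075.2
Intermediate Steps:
w = -35/3 (w = -7 + (7/3 + 7/(-1)) = -7 + (7*(1/3) + 7*(-1)) = -7 + (7/3 - 7) = -7 - 14/3 = -35/3 ≈ -11.667)
z(J) = -5/J
F(p) = -4
(-112*F(w))/z(12) = (-112*(-4))/((-5/12)) = 448/((-5*1/12)) = 448/(-5/12) = 448*(-12/5) = -5376/5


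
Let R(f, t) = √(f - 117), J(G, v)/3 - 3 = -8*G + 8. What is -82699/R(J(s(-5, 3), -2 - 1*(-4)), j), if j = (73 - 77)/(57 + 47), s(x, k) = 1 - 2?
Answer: 82699*I*√15/30 ≈ 10676.0*I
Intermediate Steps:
s(x, k) = -1
J(G, v) = 33 - 24*G (J(G, v) = 9 + 3*(-8*G + 8) = 9 + 3*(8 - 8*G) = 9 + (24 - 24*G) = 33 - 24*G)
j = -1/26 (j = -4/104 = -4*1/104 = -1/26 ≈ -0.038462)
R(f, t) = √(-117 + f)
-82699/R(J(s(-5, 3), -2 - 1*(-4)), j) = -82699/√(-117 + (33 - 24*(-1))) = -82699/√(-117 + (33 + 24)) = -82699/√(-117 + 57) = -82699*(-I*√15/30) = -(-82699)*I*√15/30 = 82699*I*√15/30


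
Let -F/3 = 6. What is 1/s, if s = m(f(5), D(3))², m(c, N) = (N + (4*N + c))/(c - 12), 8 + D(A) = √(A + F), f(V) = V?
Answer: 49/(25*(-7 + I*√15)²) ≈ 0.01627 + 0.025946*I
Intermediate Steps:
F = -18 (F = -3*6 = -18)
D(A) = -8 + √(-18 + A) (D(A) = -8 + √(A - 18) = -8 + √(-18 + A))
m(c, N) = (c + 5*N)/(-12 + c) (m(c, N) = (N + (c + 4*N))/(-12 + c) = (c + 5*N)/(-12 + c))
s = (5 - 5*I*√15/7)² (s = ((5 + 5*(-8 + √(-18 + 3)))/(-12 + 5))² = ((5 + 5*(-8 + √(-15)))/(-7))² = (-(5 + 5*(-8 + I*√15))/7)² = (-(5 + (-40 + 5*I*√15))/7)² = (-(-35 + 5*I*√15)/7)² = (5 - 5*I*√15/7)² ≈ 17.347 - 27.664*I)
1/s = 1/(850/49 - 50*I*√15/7)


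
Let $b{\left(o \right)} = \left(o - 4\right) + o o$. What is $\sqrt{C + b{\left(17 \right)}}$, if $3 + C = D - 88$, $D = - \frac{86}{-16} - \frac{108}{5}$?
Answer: $\frac{7 \sqrt{1590}}{20} \approx 13.956$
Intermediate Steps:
$b{\left(o \right)} = -4 + o + o^{2}$ ($b{\left(o \right)} = \left(o - 4\right) + o^{2} = \left(-4 + o\right) + o^{2} = -4 + o + o^{2}$)
$D = - \frac{649}{40}$ ($D = \left(-86\right) \left(- \frac{1}{16}\right) - \frac{108}{5} = \frac{43}{8} - \frac{108}{5} = - \frac{649}{40} \approx -16.225$)
$C = - \frac{4289}{40}$ ($C = -3 - \frac{4169}{40} = - \frac{4289}{40} \approx -107.22$)
$\sqrt{C + b{\left(17 \right)}} = \sqrt{- \frac{4289}{40} + \left(-4 + 17 + 17^{2}\right)} = \sqrt{- \frac{4289}{40} + \left(-4 + 17 + 289\right)} = \sqrt{- \frac{4289}{40} + 302} = \sqrt{\frac{7791}{40}} = \frac{7 \sqrt{1590}}{20}$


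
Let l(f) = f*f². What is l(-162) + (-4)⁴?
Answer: -4251272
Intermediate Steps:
l(f) = f³
l(-162) + (-4)⁴ = (-162)³ + (-4)⁴ = -4251528 + 256 = -4251272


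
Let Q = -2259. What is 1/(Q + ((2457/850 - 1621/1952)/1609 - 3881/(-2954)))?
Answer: -1971538592800/4451112926154961 ≈ -0.00044293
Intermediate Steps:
1/(Q + ((2457/850 - 1621/1952)/1609 - 3881/(-2954))) = 1/(-2259 + ((2457/850 - 1621/1952)/1609 - 3881/(-2954))) = 1/(-2259 + ((2457*(1/850) - 1621*1/1952)*(1/1609) - 3881*(-1/2954))) = 1/(-2259 + ((2457/850 - 1621/1952)*(1/1609) + 3881/2954)) = 1/(-2259 + ((1709107/829600)*(1/1609) + 3881/2954)) = 1/(-2259 + (1709107/1334826400 + 3881/2954)) = 1/(-2259 + 2592754980239/1971538592800) = 1/(-4451112926154961/1971538592800) = -1971538592800/4451112926154961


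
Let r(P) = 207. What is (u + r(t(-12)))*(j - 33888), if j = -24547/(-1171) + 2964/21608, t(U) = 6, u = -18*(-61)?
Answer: -279574422949755/6325742 ≈ -4.4196e+7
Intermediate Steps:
u = 1098
j = 133470605/6325742 (j = -24547*(-1/1171) + 2964*(1/21608) = 24547/1171 + 741/5402 = 133470605/6325742 ≈ 21.100)
(u + r(t(-12)))*(j - 33888) = (1098 + 207)*(133470605/6325742 - 33888) = 1305*(-214233274291/6325742) = -279574422949755/6325742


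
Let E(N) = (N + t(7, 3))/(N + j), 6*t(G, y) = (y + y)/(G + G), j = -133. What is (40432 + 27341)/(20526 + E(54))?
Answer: 74956938/22700999 ≈ 3.3019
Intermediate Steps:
t(G, y) = y/(6*G) (t(G, y) = ((y + y)/(G + G))/6 = ((2*y)/((2*G)))/6 = ((2*y)*(1/(2*G)))/6 = (y/G)/6 = y/(6*G))
E(N) = (1/14 + N)/(-133 + N) (E(N) = (N + (⅙)*3/7)/(N - 133) = (N + (⅙)*3*(⅐))/(-133 + N) = (N + 1/14)/(-133 + N) = (1/14 + N)/(-133 + N))
(40432 + 27341)/(20526 + E(54)) = (40432 + 27341)/(20526 + (1/14 + 54)/(-133 + 54)) = 67773/(20526 + (757/14)/(-79)) = 67773/(20526 - 1/79*757/14) = 67773/(20526 - 757/1106) = 67773/(22700999/1106) = 67773*(1106/22700999) = 74956938/22700999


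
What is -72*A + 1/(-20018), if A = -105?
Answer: 151336079/20018 ≈ 7560.0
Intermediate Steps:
-72*A + 1/(-20018) = -72*(-105) + 1/(-20018) = 7560 - 1/20018 = 151336079/20018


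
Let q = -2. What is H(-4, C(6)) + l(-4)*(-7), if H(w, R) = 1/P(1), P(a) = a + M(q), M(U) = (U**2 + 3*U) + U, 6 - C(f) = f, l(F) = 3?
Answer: -64/3 ≈ -21.333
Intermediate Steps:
C(f) = 6 - f
M(U) = U**2 + 4*U
P(a) = -4 + a (P(a) = a - 2*(4 - 2) = a - 2*2 = a - 4 = -4 + a)
H(w, R) = -1/3 (H(w, R) = 1/(-4 + 1) = 1/(-3) = -1/3)
H(-4, C(6)) + l(-4)*(-7) = -1/3 + 3*(-7) = -1/3 - 21 = -64/3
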